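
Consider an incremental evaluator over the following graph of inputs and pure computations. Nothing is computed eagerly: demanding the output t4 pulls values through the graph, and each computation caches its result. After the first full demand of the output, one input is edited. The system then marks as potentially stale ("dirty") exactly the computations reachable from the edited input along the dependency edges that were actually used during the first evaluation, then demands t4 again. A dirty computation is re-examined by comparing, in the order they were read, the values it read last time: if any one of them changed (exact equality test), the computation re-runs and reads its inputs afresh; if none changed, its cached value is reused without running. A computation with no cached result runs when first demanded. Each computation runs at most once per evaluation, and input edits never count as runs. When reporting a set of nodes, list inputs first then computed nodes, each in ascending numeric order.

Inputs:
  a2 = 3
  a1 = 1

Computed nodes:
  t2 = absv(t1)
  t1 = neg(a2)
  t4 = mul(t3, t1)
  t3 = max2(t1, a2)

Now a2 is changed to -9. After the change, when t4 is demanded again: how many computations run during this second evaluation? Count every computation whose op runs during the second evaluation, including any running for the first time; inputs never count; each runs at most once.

Run set: t1, t3, t4 (3 run).

Initial pass — values computed on the first demand:
  t1 = neg(3) = -3
  t3 = max2(-3, 3) = 3
  t4 = mul(3, -3) = -9

Second demand — change propagation:
  t1: re-runs because a2 3->-9; new result 9.
  t3: re-runs because t1 -3->9; a2 3->-9; new result 9.
  t4: re-runs because t3 3->9; t1 -3->9; new result 81.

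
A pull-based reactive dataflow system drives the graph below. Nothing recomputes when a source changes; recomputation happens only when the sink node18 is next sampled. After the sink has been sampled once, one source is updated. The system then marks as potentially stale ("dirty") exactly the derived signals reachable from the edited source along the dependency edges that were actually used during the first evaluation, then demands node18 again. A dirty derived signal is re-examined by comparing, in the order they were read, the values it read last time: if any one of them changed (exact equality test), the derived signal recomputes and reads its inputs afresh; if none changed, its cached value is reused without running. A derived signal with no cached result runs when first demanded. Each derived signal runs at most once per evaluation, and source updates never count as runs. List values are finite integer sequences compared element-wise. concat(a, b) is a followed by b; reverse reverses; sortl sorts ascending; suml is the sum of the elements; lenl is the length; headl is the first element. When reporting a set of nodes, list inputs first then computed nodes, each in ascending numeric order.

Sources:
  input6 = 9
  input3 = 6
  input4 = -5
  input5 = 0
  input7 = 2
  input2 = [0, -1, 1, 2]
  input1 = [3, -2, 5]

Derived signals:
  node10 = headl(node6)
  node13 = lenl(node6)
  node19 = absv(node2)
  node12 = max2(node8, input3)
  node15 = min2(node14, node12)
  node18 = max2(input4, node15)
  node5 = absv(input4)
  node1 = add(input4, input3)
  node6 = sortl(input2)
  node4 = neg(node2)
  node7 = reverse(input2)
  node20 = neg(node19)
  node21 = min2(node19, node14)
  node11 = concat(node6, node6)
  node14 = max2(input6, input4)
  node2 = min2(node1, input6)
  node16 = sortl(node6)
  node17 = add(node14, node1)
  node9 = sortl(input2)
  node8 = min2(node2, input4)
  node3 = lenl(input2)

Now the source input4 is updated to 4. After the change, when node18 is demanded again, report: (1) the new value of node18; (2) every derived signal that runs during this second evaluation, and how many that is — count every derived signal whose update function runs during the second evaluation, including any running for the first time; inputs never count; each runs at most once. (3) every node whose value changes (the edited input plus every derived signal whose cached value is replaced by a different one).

First evaluation (everything demanded from the output):
  node1 = add(-5, 6) = 1
  node2 = min2(1, 9) = 1
  node8 = min2(1, -5) = -5
  node12 = max2(-5, 6) = 6
  node14 = max2(9, -5) = 9
  node15 = min2(9, 6) = 6
  node18 = max2(-5, 6) = 6

Propagation after the edit:
  node1: runs — input4 -5->4; result 10.
  node2: runs — node1 1->10; result 9.
  node8: runs — node2 1->9; input4 -5->4; result 4.
  node12: runs — node8 -5->4; result 6 (same value as before).
  node14: runs — input4 -5->4; result 9 (same value as before).
  node15: checked — values it read are unchanged (node14 unchanged, node12 unchanged); reused cached 6 without running.
  node18: runs — input4 -5->4; result 6 (same value as before).

Key observation: the cutoff stops propagation at node15 — its inputs' values are unchanged, so it reuses its cache.

New value of node18: 6.
Derived signals that run: node1, node2, node8, node12, node14, node18 — 6 in total.
Values that change: input4, node1, node2, node8.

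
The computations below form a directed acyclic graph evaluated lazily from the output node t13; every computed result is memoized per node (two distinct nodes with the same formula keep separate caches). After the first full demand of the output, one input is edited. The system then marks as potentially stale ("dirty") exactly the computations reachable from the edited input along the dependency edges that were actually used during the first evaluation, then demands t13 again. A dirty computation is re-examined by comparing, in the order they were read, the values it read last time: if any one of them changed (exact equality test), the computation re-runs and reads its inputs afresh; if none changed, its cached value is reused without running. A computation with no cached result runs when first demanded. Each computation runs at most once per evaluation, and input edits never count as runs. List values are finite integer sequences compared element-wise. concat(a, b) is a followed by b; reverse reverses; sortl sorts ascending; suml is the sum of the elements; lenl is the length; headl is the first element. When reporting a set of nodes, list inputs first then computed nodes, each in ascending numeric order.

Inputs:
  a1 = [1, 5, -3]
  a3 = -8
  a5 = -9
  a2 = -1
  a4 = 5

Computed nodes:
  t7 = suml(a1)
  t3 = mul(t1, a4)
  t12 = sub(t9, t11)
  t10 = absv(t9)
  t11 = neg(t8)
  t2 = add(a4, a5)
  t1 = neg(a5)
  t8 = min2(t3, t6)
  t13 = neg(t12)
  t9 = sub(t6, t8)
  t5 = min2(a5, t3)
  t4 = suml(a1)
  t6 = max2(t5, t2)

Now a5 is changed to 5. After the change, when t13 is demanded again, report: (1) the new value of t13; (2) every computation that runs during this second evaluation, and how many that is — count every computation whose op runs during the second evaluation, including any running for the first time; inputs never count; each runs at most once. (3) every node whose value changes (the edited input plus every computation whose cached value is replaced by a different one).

Demanding t13 again yields -10.
10 computations run: t1, t2, t3, t5, t6, t8, t9, t11, t12, t13.
The nodes whose values change: a5, t1, t2, t3, t5, t6, t8, t9, t11, t12, t13.

First demand of the output computes:
  t1 = neg(-9) = 9
  t2 = add(5, -9) = -4
  t3 = mul(9, 5) = 45
  t5 = min2(-9, 45) = -9
  t6 = max2(-9, -4) = -4
  t8 = min2(45, -4) = -4
  t9 = sub(-4, -4) = 0
  t11 = neg(-4) = 4
  t12 = sub(0, 4) = -4
  t13 = neg(-4) = 4

After the edit, cleaning proceeds:
  t1: a read changed (a5 -9->5) — executes, giving -5.
  t2: a read changed (a5 -9->5) — executes, giving 10.
  t3: a read changed (t1 9->-5) — executes, giving -25.
  t5: a read changed (a5 -9->5; t3 45->-25) — executes, giving -25.
  t6: a read changed (t5 -9->-25; t2 -4->10) — executes, giving 10.
  t8: a read changed (t3 45->-25; t6 -4->10) — executes, giving -25.
  t9: a read changed (t6 -4->10; t8 -4->-25) — executes, giving 35.
  t11: a read changed (t8 -4->-25) — executes, giving 25.
  t12: a read changed (t9 0->35; t11 4->25) — executes, giving 10.
  t13: a read changed (t12 -4->10) — executes, giving -10.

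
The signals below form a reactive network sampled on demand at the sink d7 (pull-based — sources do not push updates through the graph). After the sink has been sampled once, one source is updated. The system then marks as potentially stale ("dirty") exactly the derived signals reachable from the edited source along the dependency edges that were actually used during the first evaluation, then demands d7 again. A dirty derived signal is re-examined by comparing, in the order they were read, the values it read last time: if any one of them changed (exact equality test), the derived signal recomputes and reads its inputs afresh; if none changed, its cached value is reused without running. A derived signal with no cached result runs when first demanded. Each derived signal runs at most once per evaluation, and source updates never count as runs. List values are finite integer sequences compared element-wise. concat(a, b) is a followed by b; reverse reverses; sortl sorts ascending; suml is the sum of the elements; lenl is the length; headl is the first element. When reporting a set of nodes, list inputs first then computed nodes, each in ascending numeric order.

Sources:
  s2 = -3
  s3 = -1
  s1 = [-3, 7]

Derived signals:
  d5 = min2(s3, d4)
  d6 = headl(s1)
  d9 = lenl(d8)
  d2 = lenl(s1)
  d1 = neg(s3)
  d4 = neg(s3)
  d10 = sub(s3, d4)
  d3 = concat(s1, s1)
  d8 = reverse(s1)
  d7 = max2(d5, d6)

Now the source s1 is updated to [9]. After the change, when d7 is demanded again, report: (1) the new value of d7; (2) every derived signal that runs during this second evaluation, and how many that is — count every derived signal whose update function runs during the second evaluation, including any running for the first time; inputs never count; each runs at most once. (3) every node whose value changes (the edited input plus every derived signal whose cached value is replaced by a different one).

d7 now evaluates to 9.
Run set: d6, d7 (2 run).
Changed values: s1, d6, d7.

Initial pass — values computed on the first demand:
  d4 = neg(-1) = 1
  d5 = min2(-1, 1) = -1
  d6 = headl([-3, 7]) = -3
  d7 = max2(-1, -3) = -1

Second demand — change propagation:
  d6: re-runs because s1 [-3, 7]->[9]; new result 9.
  d7: re-runs because d6 -3->9; new result 9.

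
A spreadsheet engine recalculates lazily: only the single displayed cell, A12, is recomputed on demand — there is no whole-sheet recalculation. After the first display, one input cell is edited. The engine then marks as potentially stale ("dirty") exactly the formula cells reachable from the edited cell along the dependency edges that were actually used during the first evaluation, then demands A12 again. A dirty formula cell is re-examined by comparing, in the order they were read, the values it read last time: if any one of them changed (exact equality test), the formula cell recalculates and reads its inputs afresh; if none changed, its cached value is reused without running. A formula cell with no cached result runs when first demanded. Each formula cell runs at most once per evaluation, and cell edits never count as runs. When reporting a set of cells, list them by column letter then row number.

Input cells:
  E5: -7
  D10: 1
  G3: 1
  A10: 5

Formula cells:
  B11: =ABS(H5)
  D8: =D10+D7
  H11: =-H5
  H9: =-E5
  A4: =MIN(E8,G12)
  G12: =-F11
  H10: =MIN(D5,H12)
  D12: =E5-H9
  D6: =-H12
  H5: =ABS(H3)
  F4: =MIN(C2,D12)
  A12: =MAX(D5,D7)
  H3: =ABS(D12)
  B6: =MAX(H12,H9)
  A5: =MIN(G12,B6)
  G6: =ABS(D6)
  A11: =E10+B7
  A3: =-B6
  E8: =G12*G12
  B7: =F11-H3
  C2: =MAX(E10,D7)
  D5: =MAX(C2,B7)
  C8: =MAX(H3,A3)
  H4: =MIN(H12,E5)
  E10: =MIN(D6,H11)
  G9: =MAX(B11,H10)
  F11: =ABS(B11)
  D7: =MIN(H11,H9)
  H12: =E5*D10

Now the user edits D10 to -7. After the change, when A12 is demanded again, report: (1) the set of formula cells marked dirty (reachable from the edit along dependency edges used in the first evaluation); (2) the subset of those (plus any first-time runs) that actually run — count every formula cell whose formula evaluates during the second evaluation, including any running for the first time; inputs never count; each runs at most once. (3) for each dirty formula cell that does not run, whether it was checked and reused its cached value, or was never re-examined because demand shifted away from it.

Marked dirty: A12, C2, D5, D6, E10, H12.
Formula cells that run: C2, D6, E10, H12 — 4 in total.
Checked but reused from cache: A12, D5.
Key observation: the change is absorbed at C2 — it re-runs but produces the same value, and the output's value is unchanged.

First evaluation (everything demanded from the output):
  H9 = -(-7) = 7
  D12 = -7 - 7 = -14
  H3 = ABS(-14) = 14
  H5 = ABS(14) = 14
  B11 = ABS(14) = 14
  F11 = ABS(14) = 14
  B7 = 14 - 14 = 0
  H11 = -(14) = -14
  D7 = MIN(-14, 7) = -14
  H12 = -7 * 1 = -7
  D6 = -(-7) = 7
  E10 = MIN(7, -14) = -14
  C2 = MAX(-14, -14) = -14
  D5 = MAX(-14, 0) = 0
  A12 = MAX(0, -14) = 0

Propagation after the edit:
  H12: runs — D10 1->-7; result 49.
  D6: runs — H12 -7->49; result -49.
  E10: runs — D6 7->-49; result -49.
  C2: runs — E10 -14->-49; result -14 (same value as before).
  D5: checked — values it read are unchanged (C2 unchanged, B7 unchanged); reused cached 0 without running.
  A12: checked — values it read are unchanged (D5 unchanged, D7 unchanged); reused cached 0 without running.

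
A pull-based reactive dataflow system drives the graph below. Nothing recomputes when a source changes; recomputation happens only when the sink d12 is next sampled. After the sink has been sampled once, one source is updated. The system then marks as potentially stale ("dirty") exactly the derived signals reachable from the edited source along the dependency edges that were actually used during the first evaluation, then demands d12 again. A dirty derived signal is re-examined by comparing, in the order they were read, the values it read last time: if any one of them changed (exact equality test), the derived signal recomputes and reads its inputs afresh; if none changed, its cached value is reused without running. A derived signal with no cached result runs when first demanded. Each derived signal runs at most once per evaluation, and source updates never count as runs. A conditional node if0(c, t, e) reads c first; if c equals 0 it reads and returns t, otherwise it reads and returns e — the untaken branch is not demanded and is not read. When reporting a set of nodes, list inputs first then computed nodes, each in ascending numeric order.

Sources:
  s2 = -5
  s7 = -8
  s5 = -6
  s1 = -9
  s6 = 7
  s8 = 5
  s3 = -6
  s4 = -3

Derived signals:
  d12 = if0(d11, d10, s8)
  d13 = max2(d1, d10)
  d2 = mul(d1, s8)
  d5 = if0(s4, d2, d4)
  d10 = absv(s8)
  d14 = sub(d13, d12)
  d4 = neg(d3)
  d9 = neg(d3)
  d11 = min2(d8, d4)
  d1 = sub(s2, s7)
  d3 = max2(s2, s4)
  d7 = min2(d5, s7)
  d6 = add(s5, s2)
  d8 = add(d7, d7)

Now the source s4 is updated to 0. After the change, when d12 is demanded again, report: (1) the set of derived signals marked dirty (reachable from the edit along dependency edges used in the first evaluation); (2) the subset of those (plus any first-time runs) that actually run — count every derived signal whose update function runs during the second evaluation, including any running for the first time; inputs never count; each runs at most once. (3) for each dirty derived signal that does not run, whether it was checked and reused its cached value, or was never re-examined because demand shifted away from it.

Marked dirty: d3, d4, d5, d7, d8, d11, d12.
Derived signals that run: d1, d2, d3, d4, d5, d7, d11 — 7 in total.
Checked but reused from cache: d8, d12.
Key observation: a condition flipped, so demand reaches new nodes — d1, d2 run for the first time.

First evaluation (everything demanded from the output):
  d3 = max2(-5, -3) = -3
  d4 = neg(-3) = 3
  d5 = if0(s4=-3 -> else branch d4) = 3
  d7 = min2(3, -8) = -8
  d8 = add(-8, -8) = -16
  d11 = min2(-16, 3) = -16
  d12 = if0(d11=-16 -> else branch s8) = 5

Propagation after the edit:
  d1: demanded for the first time — runs, produces 3.
  d2: demanded for the first time — runs, produces 15.
  d3: runs — s4 -3->0; result 0.
  d4: runs — d3 -3->0; result 0.
  d5: runs — s4 -3->0; d4 3->0; result 15.
  d7: runs — d5 3->15; result -8 (same value as before).
  d8: checked — values it read are unchanged (d7 unchanged, d7 unchanged); reused cached -16 without running.
  d11: runs — d4 3->0; result -16 (same value as before).
  d12: checked — values it read are unchanged (d11 unchanged, s8 unchanged); reused cached 5 without running.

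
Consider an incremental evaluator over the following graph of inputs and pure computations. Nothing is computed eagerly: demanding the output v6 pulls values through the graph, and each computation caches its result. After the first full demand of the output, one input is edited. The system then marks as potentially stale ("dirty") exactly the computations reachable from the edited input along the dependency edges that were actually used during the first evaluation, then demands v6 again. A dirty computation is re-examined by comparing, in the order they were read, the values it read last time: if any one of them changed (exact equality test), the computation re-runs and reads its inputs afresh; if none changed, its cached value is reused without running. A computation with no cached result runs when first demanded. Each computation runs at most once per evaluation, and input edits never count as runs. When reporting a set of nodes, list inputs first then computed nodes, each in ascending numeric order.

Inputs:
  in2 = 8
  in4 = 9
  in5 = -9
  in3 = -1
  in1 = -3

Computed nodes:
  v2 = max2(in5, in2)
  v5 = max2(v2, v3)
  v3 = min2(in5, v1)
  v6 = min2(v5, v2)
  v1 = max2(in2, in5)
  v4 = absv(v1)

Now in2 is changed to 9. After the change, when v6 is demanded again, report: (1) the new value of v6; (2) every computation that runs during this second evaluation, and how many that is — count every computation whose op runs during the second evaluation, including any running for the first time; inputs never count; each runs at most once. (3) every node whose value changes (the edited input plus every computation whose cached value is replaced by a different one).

v6 now evaluates to 9.
Run set: v1, v2, v3, v5, v6 (5 run).
Changed values: in2, v1, v2, v5, v6.

Initial pass — values computed on the first demand:
  v1 = max2(8, -9) = 8
  v2 = max2(-9, 8) = 8
  v3 = min2(-9, 8) = -9
  v5 = max2(8, -9) = 8
  v6 = min2(8, 8) = 8

Second demand — change propagation:
  v1: re-runs because in2 8->9; new result 9.
  v2: re-runs because in2 8->9; new result 9.
  v3: re-runs because v1 8->9; new result -9 (unchanged).
  v5: re-runs because v2 8->9; new result 9.
  v6: re-runs because v5 8->9; v2 8->9; new result 9.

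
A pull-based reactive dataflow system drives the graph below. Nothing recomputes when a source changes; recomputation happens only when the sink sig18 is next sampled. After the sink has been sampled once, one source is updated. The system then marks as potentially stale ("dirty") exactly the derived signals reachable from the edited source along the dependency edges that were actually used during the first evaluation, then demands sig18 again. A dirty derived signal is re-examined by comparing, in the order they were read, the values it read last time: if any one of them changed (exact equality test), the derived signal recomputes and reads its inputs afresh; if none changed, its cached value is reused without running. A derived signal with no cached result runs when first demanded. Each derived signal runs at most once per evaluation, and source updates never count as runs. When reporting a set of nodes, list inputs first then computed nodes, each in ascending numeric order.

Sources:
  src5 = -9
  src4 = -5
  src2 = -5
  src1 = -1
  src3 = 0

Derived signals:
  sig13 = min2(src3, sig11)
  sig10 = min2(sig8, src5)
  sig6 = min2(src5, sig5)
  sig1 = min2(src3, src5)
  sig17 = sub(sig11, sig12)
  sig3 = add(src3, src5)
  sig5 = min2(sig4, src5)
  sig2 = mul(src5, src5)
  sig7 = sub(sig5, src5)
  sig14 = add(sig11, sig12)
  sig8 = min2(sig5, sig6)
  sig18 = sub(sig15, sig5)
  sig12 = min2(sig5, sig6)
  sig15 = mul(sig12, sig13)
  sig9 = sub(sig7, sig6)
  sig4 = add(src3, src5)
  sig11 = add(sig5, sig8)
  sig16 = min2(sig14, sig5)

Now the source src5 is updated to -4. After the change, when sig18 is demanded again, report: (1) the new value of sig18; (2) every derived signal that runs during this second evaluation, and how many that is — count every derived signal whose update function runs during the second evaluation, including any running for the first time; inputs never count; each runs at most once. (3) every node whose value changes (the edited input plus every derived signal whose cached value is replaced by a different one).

First evaluation (everything demanded from the output):
  sig4 = add(0, -9) = -9
  sig5 = min2(-9, -9) = -9
  sig6 = min2(-9, -9) = -9
  sig8 = min2(-9, -9) = -9
  sig11 = add(-9, -9) = -18
  sig12 = min2(-9, -9) = -9
  sig13 = min2(0, -18) = -18
  sig15 = mul(-9, -18) = 162
  sig18 = sub(162, -9) = 171

Propagation after the edit:
  sig4: runs — src5 -9->-4; result -4.
  sig5: runs — sig4 -9->-4; src5 -9->-4; result -4.
  sig6: runs — src5 -9->-4; sig5 -9->-4; result -4.
  sig8: runs — sig5 -9->-4; sig6 -9->-4; result -4.
  sig11: runs — sig5 -9->-4; sig8 -9->-4; result -8.
  sig12: runs — sig5 -9->-4; sig6 -9->-4; result -4.
  sig13: runs — sig11 -18->-8; result -8.
  sig15: runs — sig12 -9->-4; sig13 -18->-8; result 32.
  sig18: runs — sig15 162->32; sig5 -9->-4; result 36.

New value of sig18: 36.
Derived signals that run: sig4, sig5, sig6, sig8, sig11, sig12, sig13, sig15, sig18 — 9 in total.
Values that change: src5, sig4, sig5, sig6, sig8, sig11, sig12, sig13, sig15, sig18.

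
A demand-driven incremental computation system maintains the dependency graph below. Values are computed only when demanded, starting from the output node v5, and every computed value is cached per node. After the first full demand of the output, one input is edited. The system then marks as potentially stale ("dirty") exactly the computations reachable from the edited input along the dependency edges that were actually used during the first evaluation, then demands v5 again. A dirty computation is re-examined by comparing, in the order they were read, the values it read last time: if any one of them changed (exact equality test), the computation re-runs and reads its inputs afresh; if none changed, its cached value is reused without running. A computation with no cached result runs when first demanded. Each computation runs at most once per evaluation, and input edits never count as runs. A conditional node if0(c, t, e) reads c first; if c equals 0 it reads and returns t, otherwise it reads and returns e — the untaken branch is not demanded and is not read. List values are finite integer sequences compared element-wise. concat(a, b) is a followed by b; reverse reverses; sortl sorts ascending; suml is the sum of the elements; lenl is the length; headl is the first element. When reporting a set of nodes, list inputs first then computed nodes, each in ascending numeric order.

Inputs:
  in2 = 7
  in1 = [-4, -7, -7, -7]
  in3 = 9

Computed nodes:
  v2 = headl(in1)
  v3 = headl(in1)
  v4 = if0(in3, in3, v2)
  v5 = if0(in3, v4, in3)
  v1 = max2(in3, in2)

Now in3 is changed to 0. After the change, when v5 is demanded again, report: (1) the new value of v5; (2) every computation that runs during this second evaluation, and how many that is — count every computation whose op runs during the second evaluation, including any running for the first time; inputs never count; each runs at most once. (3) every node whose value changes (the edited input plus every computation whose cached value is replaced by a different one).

New value of v5: 0.
Computations that run: v4, v5 — 2 in total.
Values that change: in3, v5.
Key observation: a condition flipped, so demand reaches new nodes — v4 runs for the first time.

First evaluation (everything demanded from the output):
  v5 = if0(in3=9 -> else branch in3) = 9

Propagation after the edit:
  v4: demanded for the first time — runs, produces 0.
  v5: runs — in3 9->0; in3 9->0; result 0.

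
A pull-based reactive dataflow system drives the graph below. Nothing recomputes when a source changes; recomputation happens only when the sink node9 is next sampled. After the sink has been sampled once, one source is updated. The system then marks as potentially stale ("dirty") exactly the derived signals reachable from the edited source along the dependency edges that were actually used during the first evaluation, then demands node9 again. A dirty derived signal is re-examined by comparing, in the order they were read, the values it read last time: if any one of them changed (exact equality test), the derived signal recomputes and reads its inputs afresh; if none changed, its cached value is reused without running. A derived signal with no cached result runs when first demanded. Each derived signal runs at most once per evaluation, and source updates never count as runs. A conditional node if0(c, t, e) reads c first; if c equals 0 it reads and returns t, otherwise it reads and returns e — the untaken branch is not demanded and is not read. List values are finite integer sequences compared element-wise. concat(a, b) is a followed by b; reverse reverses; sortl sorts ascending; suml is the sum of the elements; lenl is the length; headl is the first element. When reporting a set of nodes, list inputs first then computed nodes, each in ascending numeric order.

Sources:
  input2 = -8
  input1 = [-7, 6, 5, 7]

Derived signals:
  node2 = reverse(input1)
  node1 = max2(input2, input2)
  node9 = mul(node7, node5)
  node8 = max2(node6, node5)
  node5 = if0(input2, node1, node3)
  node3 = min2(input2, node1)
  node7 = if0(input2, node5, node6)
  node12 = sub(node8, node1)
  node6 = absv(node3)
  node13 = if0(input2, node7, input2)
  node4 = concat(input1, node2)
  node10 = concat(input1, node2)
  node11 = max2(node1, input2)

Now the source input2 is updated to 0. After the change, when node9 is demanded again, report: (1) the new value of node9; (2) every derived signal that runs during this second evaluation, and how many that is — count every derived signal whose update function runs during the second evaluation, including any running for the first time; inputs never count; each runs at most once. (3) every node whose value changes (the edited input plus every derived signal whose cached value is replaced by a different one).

New value of node9: 0.
Derived signals that run: node1, node5, node7, node9 — 4 in total.
Values that change: input2, node1, node5, node7, node9.
Key observation: a condition flipped, so demand moved to the other branch — node3, node6 are never re-examined.

First evaluation (everything demanded from the output):
  node1 = max2(-8, -8) = -8
  node3 = min2(-8, -8) = -8
  node5 = if0(input2=-8 -> else branch node3) = -8
  node6 = absv(-8) = 8
  node7 = if0(input2=-8 -> else branch node6) = 8
  node9 = mul(8, -8) = -64

Propagation after the edit:
  node1: runs — input2 -8->0; input2 -8->0; result 0.
  node3: marked dirty but never re-examined — demand shifted away from it.
  node5: runs — input2 -8->0; result 0.
  node6: marked dirty but never re-examined — demand shifted away from it.
  node7: runs — input2 -8->0; result 0.
  node9: runs — node7 8->0; node5 -8->0; result 0.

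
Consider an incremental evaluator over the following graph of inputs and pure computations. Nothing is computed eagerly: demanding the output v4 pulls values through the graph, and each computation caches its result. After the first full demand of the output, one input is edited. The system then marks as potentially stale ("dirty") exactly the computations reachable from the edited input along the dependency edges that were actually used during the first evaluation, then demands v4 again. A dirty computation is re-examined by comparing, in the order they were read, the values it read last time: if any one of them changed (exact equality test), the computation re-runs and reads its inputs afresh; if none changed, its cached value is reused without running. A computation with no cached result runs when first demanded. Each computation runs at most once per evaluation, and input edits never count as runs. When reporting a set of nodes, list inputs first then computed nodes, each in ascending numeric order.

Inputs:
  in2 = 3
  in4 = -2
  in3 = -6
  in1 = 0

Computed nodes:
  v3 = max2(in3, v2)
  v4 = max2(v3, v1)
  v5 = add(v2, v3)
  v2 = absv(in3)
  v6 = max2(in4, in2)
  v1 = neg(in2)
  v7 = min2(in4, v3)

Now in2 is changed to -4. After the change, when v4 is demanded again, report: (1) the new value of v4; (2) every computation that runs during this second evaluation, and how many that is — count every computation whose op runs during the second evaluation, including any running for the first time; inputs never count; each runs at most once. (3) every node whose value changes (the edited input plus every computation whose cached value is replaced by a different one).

v4 now evaluates to 6.
Run set: v1, v4 (2 run).
Changed values: in2, v1.

Initial pass — values computed on the first demand:
  v1 = neg(3) = -3
  v2 = absv(-6) = 6
  v3 = max2(-6, 6) = 6
  v4 = max2(6, -3) = 6

Second demand — change propagation:
  v1: re-runs because in2 3->-4; new result 4.
  v4: re-runs because v1 -3->4; new result 6 (unchanged).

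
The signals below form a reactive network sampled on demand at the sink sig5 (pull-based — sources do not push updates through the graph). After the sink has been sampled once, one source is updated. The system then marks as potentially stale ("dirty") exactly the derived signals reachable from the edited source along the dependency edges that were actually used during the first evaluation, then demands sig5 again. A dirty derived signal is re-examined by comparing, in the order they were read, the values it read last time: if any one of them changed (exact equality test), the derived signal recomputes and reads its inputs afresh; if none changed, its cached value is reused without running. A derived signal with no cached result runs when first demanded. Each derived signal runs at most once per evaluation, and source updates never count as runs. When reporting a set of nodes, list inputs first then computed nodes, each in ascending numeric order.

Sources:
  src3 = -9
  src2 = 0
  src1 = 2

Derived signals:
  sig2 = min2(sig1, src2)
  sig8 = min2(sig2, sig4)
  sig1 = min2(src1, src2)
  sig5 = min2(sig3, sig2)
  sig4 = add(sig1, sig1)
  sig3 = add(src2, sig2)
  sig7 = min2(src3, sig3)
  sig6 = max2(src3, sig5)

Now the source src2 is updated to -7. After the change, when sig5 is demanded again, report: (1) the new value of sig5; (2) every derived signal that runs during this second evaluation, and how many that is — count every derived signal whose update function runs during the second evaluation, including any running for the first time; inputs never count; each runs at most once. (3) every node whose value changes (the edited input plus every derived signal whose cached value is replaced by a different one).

sig5 now evaluates to -14.
Run set: sig1, sig2, sig3, sig5 (4 run).
Changed values: src2, sig1, sig2, sig3, sig5.

Initial pass — values computed on the first demand:
  sig1 = min2(2, 0) = 0
  sig2 = min2(0, 0) = 0
  sig3 = add(0, 0) = 0
  sig5 = min2(0, 0) = 0

Second demand — change propagation:
  sig1: re-runs because src2 0->-7; new result -7.
  sig2: re-runs because sig1 0->-7; src2 0->-7; new result -7.
  sig3: re-runs because src2 0->-7; sig2 0->-7; new result -14.
  sig5: re-runs because sig3 0->-14; sig2 0->-7; new result -14.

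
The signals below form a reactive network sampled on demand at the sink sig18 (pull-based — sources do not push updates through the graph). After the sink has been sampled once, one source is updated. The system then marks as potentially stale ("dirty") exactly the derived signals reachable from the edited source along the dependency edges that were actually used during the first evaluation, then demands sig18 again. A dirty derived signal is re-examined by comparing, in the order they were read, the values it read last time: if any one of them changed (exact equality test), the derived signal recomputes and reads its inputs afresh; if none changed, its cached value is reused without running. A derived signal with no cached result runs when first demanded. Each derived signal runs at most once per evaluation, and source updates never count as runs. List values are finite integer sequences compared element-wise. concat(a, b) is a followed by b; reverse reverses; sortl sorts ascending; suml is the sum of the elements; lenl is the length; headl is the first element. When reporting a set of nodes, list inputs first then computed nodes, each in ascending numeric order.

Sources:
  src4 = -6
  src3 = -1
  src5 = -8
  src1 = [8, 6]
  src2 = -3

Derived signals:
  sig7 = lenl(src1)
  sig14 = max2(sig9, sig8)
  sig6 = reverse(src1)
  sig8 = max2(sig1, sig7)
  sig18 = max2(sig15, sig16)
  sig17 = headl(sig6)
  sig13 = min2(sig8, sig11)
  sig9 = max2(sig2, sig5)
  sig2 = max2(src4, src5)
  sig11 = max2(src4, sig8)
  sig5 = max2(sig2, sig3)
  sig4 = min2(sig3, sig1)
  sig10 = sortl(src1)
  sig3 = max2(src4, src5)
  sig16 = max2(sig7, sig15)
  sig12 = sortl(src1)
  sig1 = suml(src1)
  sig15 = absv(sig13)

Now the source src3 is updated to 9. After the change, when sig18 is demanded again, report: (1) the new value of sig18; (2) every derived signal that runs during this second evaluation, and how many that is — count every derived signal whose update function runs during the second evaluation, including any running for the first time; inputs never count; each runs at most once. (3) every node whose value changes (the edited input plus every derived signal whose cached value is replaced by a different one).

Initial pass — values computed on the first demand:
  sig1 = suml([8, 6]) = 14
  sig7 = lenl([8, 6]) = 2
  sig8 = max2(14, 2) = 14
  sig11 = max2(-6, 14) = 14
  sig13 = min2(14, 14) = 14
  sig15 = absv(14) = 14
  sig16 = max2(2, 14) = 14
  sig18 = max2(14, 14) = 14

Second demand — change propagation:
  no demanded computation ever read src3, so the edit dirties nothing and nothing runs.

The important point: nothing the output needs ever reads src3, so the edit is invisible to it.

sig18 now evaluates to 14.
Run set: none (0 run).
Changed values: src3.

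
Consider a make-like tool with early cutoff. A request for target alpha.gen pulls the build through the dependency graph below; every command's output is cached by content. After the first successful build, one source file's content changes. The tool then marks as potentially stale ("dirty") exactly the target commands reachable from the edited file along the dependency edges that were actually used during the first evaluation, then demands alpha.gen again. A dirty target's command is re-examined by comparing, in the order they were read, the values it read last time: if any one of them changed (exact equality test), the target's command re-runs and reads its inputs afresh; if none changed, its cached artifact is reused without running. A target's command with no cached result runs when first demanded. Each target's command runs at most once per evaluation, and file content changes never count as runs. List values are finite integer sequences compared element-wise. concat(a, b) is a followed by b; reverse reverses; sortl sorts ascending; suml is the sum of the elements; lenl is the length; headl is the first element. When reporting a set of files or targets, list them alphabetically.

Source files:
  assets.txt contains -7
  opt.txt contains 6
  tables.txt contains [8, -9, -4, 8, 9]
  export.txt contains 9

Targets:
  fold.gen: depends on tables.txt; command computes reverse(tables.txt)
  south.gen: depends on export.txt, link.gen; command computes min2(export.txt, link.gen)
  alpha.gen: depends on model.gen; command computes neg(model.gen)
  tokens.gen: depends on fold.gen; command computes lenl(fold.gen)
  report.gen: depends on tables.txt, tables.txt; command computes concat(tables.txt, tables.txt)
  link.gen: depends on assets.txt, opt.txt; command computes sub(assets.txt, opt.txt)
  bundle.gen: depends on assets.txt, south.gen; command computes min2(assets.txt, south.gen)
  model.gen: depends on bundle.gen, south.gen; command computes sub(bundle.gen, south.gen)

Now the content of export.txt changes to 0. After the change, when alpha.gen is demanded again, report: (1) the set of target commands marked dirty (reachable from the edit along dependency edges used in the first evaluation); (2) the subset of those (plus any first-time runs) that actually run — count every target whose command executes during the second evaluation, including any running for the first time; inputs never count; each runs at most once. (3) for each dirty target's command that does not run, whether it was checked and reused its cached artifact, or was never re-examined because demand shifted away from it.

The edit dirties: alpha.gen, bundle.gen, model.gen, south.gen.
1 target commands run: south.gen.
Cache hits after checking: alpha.gen, bundle.gen, model.gen.
Note the absorption at south.gen: it re-runs yet its value is the same, leaving the output's value untouched.

First demand of the output computes:
  link.gen = sub(-7, 6) = -13
  south.gen = min2(9, -13) = -13
  bundle.gen = min2(-7, -13) = -13
  model.gen = sub(-13, -13) = 0
  alpha.gen = neg(0) = 0

After the edit, cleaning proceeds:
  south.gen: a read changed (export.txt 9->0) — executes, giving -13 — identical to its old value.
  bundle.gen: dirty, but its reads are unchanged (assets.txt unchanged, south.gen unchanged); cached -13 stands.
  model.gen: dirty, but its reads are unchanged (bundle.gen unchanged, south.gen unchanged); cached 0 stands.
  alpha.gen: dirty, but its reads are unchanged (model.gen unchanged); cached 0 stands.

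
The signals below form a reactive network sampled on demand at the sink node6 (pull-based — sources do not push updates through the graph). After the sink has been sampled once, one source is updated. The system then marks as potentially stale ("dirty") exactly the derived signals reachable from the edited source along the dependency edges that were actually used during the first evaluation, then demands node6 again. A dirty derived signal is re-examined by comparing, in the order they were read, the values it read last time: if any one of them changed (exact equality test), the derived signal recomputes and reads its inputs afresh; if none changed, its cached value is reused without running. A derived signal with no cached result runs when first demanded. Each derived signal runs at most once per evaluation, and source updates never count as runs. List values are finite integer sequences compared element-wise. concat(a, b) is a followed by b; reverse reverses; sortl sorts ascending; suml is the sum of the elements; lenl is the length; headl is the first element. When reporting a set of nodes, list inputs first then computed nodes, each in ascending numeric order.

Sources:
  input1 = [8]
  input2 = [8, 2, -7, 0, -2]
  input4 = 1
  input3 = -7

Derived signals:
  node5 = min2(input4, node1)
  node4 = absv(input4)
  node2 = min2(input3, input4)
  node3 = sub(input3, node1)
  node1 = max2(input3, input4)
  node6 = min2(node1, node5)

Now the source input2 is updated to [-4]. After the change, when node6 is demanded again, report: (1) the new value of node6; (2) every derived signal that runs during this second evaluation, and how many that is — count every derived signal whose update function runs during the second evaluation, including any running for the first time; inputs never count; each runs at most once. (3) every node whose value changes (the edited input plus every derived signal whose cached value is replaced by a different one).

node6 now evaluates to 1.
Run set: none (0 run).
Changed values: input2.
The important point: nothing the output needs ever reads input2, so the edit is invisible to it.

Initial pass — values computed on the first demand:
  node1 = max2(-7, 1) = 1
  node5 = min2(1, 1) = 1
  node6 = min2(1, 1) = 1

Second demand — change propagation:
  no demanded computation ever read input2, so the edit dirties nothing and nothing runs.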